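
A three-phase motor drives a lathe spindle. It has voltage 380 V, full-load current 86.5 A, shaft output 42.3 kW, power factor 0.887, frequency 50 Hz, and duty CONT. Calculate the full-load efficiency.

83.8 %

P_out = 42.3 kW = 42300 W
P_in = √3·V_L·I_L·cosφ = 1.732 × 380 × 86.5 × 0.887 = 50498 W
η = P_out / P_in = 42300 / 50498 = 0.838 = 83.8%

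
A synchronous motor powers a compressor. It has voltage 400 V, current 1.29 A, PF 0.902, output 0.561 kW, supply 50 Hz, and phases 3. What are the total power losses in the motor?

245 W

P_in = √3·V·I·cosφ = 1.732×400×1.29×0.902 = 806 W
P_out = 561 W
Losses = P_in − P_out = 806 − 561 = 245 W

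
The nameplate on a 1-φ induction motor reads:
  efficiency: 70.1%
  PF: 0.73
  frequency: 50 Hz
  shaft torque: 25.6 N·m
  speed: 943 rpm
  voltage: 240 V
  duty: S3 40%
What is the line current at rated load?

ω = 2π×943/60 = 98.75 rad/s; P_out = τω = 25.6 × 98.75 = 2528 W
P_in = P_out / η = 2528 / 0.701 = 3606 W
I = P_in / (V·cosφ) = 3606 / (240 × 0.73) = 20.6 A

20.6 A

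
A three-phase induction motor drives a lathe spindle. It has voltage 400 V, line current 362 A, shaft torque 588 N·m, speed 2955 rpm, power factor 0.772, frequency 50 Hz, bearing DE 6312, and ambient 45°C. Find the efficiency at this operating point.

ω = 2π × 2955/60 = 309.4 rad/s; P_out = τω = 588 × 309.4 = 181927 W
P_in = √3·V_L·I_L·cosφ = 1.732 × 400 × 362 × 0.772 = 193613 W
η = P_out / P_in = 181927 / 193613 = 0.940 = 94.0%

94.0 %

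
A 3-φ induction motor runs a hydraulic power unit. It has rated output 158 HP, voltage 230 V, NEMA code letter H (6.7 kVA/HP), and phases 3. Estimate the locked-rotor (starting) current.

S_LR = 6.7 × 158 = 1058.6 kVA
I_LR = S_LR/(√3·V_L) = 1058600/(1.732×230) = 2660 A

2660 A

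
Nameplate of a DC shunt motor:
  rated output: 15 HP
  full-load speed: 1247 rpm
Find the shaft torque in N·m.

P_out = 15 × 746 = 11190 W
ω = 2π × 1247/60 = 130.6 rad/s
τ = P_out/ω = 11190/130.6 = 85.7 N·m

85.7 N·m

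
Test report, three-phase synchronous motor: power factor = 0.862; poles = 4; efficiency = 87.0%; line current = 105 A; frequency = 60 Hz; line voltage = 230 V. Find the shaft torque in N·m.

166 N·m

P_in = √3·V·I·cosφ = 1.732 × 230 × 105 × 0.862 = 36056 W
P_out = η·P_in = 0.87 × 36056 = 31369 W
n = n_s = 120×60/4 = 1800 rpm (synchronous)
ω = 2π×1800/60 = 188.5 rad/s
τ = P_out/ω = 31369/188.5 = 166 N·m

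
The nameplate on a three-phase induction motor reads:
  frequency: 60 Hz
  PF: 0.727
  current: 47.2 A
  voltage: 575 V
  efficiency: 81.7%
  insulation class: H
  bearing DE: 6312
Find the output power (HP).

P_in = √3·V·I·cosφ = 1.732 × 575 × 47.2 × 0.727 = 34174 W
P_out = η·P_in = 0.817 × 34174 = 27920 W
= 27920/746 = 37.4 HP

37.4 HP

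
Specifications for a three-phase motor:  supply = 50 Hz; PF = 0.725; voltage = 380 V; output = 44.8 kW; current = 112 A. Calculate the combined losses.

P_in = √3·V·I·cosφ = 1.732×380×112×0.725 = 53443 W
P_out = 44800 W
Losses = P_in − P_out = 53443 − 44800 = 8643 W

8640 W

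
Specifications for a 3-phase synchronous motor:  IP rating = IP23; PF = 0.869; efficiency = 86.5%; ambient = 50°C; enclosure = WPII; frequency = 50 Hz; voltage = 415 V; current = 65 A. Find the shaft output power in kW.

35.1 kW

P_in = √3·V·I·cosφ = 1.732 × 415 × 65 × 0.869 = 40600 W
P_out = η·P_in = 0.865 × 40600 = 35119 W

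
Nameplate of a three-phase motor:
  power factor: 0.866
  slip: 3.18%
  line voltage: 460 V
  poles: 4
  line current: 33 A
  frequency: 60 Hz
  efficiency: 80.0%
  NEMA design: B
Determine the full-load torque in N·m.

99.8 N·m

P_in = √3·V·I·cosφ = 1.732 × 460 × 33 × 0.866 = 22769 W
P_out = η·P_in = 0.8 × 22769 = 18215 W
n_s = 120×60/4 = 1800 rpm; n = 1800×(1−0.0318) = 1743 rpm
ω = 2π×1743/60 = 182.5 rad/s
τ = P_out/ω = 18215/182.5 = 99.8 N·m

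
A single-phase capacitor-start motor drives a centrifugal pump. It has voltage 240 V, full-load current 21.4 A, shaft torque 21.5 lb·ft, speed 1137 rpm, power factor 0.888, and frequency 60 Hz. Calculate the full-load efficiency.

76.1 %

τ = 21.5 lb·ft × 1.356 = 29.15 N·m
ω = 2π × 1137/60 = 119.1 rad/s; P_out = τω = 29.15 × 119.1 = 3472 W
P_in = V·I·cosφ = 240 × 21.4 × 0.888 = 4561 W
η = P_out / P_in = 3472 / 4561 = 0.761 = 76.1%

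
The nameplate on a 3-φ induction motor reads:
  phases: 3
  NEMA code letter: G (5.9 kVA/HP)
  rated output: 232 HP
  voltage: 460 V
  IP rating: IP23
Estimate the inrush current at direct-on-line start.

S_LR = 5.9 × 232 = 1368.8 kVA
I_LR = S_LR/(√3·V_L) = 1368800/(1.732×460) = 1720 A

1720 A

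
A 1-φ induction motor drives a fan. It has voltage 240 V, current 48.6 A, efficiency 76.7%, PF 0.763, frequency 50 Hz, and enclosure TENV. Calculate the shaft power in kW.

6.83 kW

P_in = V·I·cosφ = 240 × 48.6 × 0.763 = 8900 W
P_out = η·P_in = 0.767 × 8900 = 6826 W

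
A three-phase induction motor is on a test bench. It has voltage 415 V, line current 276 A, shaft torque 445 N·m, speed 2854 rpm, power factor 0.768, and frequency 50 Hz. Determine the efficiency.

87.3 %

ω = 2π × 2854/60 = 298.9 rad/s; P_out = τω = 445 × 298.9 = 133011 W
P_in = √3·V_L·I_L·cosφ = 1.732 × 415 × 276 × 0.768 = 152358 W
η = P_out / P_in = 133011 / 152358 = 0.873 = 87.3%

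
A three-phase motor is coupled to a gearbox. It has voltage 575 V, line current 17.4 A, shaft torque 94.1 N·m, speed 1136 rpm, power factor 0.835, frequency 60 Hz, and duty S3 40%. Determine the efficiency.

77.4 %

ω = 2π × 1136/60 = 119 rad/s; P_out = τω = 94.1 × 119 = 11198 W
P_in = √3·V_L·I_L·cosφ = 1.732 × 575 × 17.4 × 0.835 = 14469 W
η = P_out / P_in = 11198 / 14469 = 0.774 = 77.4%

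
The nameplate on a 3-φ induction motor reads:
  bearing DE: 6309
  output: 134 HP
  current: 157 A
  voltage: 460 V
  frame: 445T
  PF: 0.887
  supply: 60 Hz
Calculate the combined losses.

P_in = √3·V·I·cosφ = 1.732×460×157×0.887 = 110950 W
P_out = 134×746 = 99964 W
Losses = P_in − P_out = 110950 − 99964 = 10986 W

11000 W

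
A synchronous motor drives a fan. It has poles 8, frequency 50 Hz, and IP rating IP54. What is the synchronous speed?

n_s = 120f/p = 120×50/8 = 750 rpm

750 rpm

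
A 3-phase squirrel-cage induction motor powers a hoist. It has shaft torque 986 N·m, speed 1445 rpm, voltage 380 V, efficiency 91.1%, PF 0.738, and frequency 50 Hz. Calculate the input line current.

337 A

ω = 2π×1445/60 = 151.3 rad/s; P_out = τω = 986 × 151.3 = 149182 W
P_in = P_out / η = 149182 / 0.911 = 163756 W
I_L = P_in / (√3·V_L·cosφ) = 163756 / (1.732 × 380 × 0.738) = 337 A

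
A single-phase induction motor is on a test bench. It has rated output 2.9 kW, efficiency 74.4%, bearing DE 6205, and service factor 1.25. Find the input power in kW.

P_out = 2900 W
P_in = P_out/η = 2900/0.744 = 3898 W = 3.9 kW

3.9 kW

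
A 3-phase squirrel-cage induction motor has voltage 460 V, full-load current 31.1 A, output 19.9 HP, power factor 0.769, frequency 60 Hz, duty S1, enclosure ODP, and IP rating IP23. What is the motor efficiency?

P_out = 19.9 × 746 = 14845 W
P_in = √3·V_L·I_L·cosφ = 1.732 × 460 × 31.1 × 0.769 = 19054 W
η = P_out / P_in = 14845 / 19054 = 0.779 = 77.9%

77.9 %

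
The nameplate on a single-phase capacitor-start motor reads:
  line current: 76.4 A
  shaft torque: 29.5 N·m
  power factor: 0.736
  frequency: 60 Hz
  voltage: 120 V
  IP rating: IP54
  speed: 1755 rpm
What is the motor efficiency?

ω = 2π × 1755/60 = 183.8 rad/s; P_out = τω = 29.5 × 183.8 = 5422 W
P_in = V·I·cosφ = 120 × 76.4 × 0.736 = 6748 W
η = P_out / P_in = 5422 / 6748 = 0.803 = 80.3%

80.3 %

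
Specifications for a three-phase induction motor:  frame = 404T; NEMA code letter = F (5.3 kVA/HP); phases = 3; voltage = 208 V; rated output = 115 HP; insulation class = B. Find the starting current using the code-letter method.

1690 A

S_LR = 5.3 × 115 = 609.5 kVA
I_LR = S_LR/(√3·V_L) = 609500/(1.732×208) = 1690 A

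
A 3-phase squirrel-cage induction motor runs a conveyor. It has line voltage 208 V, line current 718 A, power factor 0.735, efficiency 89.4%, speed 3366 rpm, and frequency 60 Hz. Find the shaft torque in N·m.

482 N·m

P_in = √3·V·I·cosφ = 1.732 × 208 × 718 × 0.735 = 190118 W
P_out = η·P_in = 0.894 × 190118 = 169965 W
n = 3366 rpm
ω = 2π×3366/60 = 352.5 rad/s
τ = P_out/ω = 169965/352.5 = 482 N·m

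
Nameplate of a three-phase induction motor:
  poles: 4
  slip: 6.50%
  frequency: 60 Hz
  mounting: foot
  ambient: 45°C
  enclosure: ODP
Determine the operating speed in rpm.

n_s = 120f/p = 120×60/4 = 1800 rpm
n = n_s(1 − s) = 1800 × (1 − 0.065) = 1683 rpm

1683 rpm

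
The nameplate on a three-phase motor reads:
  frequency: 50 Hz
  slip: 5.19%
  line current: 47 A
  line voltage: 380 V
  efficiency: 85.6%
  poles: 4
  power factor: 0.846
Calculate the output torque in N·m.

P_in = √3·V·I·cosφ = 1.732 × 380 × 47 × 0.846 = 26170 W
P_out = η·P_in = 0.856 × 26170 = 22402 W
n_s = 120×50/4 = 1500 rpm; n = 1500×(1−0.0519) = 1422 rpm
ω = 2π×1422/60 = 148.9 rad/s
τ = P_out/ω = 22402/148.9 = 150 N·m

150 N·m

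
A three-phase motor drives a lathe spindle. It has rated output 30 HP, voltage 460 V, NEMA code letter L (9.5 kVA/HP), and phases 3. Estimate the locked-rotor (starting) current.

S_LR = 9.5 × 30 = 285 kVA
I_LR = S_LR/(√3·V_L) = 285000/(1.732×460) = 358 A

358 A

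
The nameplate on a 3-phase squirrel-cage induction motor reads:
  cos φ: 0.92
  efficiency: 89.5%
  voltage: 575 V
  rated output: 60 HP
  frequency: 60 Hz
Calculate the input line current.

54.6 A

P_out = 60 × 746 = 44760 W
P_in = P_out / η = 44760 / 0.895 = 50011 W
I_L = P_in / (√3·V_L·cosφ) = 50011 / (1.732 × 575 × 0.92) = 54.6 A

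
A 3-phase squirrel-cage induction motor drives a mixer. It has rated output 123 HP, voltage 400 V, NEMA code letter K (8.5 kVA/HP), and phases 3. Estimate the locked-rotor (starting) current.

S_LR = 8.5 × 123 = 1045.5 kVA
I_LR = S_LR/(√3·V_L) = 1045500/(1.732×400) = 1510 A

1510 A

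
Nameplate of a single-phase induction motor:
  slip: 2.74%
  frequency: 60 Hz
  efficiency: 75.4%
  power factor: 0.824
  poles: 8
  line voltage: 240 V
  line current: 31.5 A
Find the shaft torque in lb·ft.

P_in = V·I·cosφ = 240 × 31.5 × 0.824 = 6229 W
P_out = η·P_in = 0.754 × 6229 = 4697 W
n_s = 120×60/8 = 900 rpm; n = 900×(1−0.0274) = 875 rpm
ω = 2π×875/60 = 91.63 rad/s
τ = P_out/ω = 4697/91.63 = 51.26 N·m
In lb·ft: 51.26/1.356 = 37.8 lb·ft

37.8 lb·ft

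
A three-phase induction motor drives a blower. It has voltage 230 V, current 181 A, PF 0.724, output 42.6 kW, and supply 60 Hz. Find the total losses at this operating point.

9.6 kW

P_in = √3·V·I·cosφ = 1.732×230×181×0.724 = 52203 W
P_out = 42600 W
Losses = P_in − P_out = 52203 − 42600 = 9603 W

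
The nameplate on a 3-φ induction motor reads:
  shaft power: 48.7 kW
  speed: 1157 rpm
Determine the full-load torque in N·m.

402 N·m

ω = 2π × 1157/60 = 121.2 rad/s
τ = P/ω = 48700/121.2 = 402 N·m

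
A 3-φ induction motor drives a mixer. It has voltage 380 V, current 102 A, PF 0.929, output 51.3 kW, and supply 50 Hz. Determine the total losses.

P_in = √3·V·I·cosφ = 1.732×380×102×0.929 = 62366 W
P_out = 51300 W
Losses = P_in − P_out = 62366 − 51300 = 11066 W

11100 W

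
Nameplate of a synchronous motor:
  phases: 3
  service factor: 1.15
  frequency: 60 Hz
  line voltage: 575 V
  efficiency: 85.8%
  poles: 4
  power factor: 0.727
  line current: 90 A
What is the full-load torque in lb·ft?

219 lb·ft

P_in = √3·V·I·cosφ = 1.732 × 575 × 90 × 0.727 = 65162 W
P_out = η·P_in = 0.858 × 65162 = 55909 W
n = n_s = 120×60/4 = 1800 rpm (synchronous)
ω = 2π×1800/60 = 188.5 rad/s
τ = P_out/ω = 55909/188.5 = 296.6 N·m
In lb·ft: 296.6/1.356 = 219 lb·ft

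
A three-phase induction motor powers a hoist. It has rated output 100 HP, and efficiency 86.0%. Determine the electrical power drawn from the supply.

86.7 kW

P_out = 100 × 746 = 74600 W
P_in = P_out/η = 74600/0.86 = 86744 W = 86.7 kW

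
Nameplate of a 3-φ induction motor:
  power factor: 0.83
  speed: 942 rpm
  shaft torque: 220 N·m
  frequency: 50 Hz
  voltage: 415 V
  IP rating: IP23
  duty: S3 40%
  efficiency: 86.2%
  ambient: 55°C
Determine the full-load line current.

ω = 2π×942/60 = 98.65 rad/s; P_out = τω = 220 × 98.65 = 21703 W
P_in = P_out / η = 21703 / 0.862 = 25177 W
I_L = P_in / (√3·V_L·cosφ) = 25177 / (1.732 × 415 × 0.83) = 42.2 A

42.2 A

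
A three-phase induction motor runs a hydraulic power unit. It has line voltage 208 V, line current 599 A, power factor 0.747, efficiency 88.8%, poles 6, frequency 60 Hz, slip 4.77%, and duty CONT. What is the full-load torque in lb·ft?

P_in = √3·V·I·cosφ = 1.732 × 208 × 599 × 0.747 = 161198 W
P_out = η·P_in = 0.888 × 161198 = 143144 W
n_s = 120×60/6 = 1200 rpm; n = 1200×(1−0.0477) = 1143 rpm
ω = 2π×1143/60 = 119.7 rad/s
τ = P_out/ω = 143144/119.7 = 1196 N·m
In lb·ft: 1196/1.356 = 882 lb·ft

882 lb·ft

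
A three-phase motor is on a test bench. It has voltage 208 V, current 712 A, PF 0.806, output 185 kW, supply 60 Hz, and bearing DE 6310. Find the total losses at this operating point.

21700 W

P_in = √3·V·I·cosφ = 1.732×208×712×0.806 = 206741 W
P_out = 185000 W
Losses = P_in − P_out = 206741 − 185000 = 21741 W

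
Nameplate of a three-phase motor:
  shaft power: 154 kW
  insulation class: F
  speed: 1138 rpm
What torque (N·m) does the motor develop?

ω = 2π × 1138/60 = 119.2 rad/s
τ = P/ω = 154000/119.2 = 1290 N·m

1290 N·m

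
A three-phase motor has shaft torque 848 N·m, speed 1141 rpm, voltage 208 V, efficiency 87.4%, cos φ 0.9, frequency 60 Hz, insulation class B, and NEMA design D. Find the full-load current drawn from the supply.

358 A

ω = 2π×1141/60 = 119.5 rad/s; P_out = τω = 848 × 119.5 = 101336 W
P_in = P_out / η = 101336 / 0.874 = 115945 W
I_L = P_in / (√3·V_L·cosφ) = 115945 / (1.732 × 208 × 0.9) = 358 A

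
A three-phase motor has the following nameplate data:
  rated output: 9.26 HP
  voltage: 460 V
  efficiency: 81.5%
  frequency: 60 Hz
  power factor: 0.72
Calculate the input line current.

14.8 A

P_out = 9.26 × 746 = 6908 W
P_in = P_out / η = 6908 / 0.815 = 8476 W
I_L = P_in / (√3·V_L·cosφ) = 8476 / (1.732 × 460 × 0.72) = 14.8 A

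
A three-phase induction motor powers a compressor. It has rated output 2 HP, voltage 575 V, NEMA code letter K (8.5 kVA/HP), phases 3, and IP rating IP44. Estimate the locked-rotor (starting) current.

17.1 A

S_LR = 8.5 × 2 = 17 kVA
I_LR = S_LR/(√3·V_L) = 17000/(1.732×575) = 17.1 A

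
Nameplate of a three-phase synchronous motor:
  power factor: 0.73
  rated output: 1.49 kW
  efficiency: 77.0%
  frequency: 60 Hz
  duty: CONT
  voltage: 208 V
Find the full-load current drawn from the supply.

P_out = 1.49 kW = 1490 W
P_in = P_out / η = 1490 / 0.770 = 1935 W
I_L = P_in / (√3·V_L·cosφ) = 1935 / (1.732 × 208 × 0.73) = 7.36 A

7.36 A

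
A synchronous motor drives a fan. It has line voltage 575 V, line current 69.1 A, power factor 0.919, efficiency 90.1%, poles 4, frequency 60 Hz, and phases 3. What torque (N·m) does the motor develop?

302 N·m

P_in = √3·V·I·cosφ = 1.732 × 575 × 69.1 × 0.919 = 63243 W
P_out = η·P_in = 0.901 × 63243 = 56982 W
n = n_s = 120×60/4 = 1800 rpm (synchronous)
ω = 2π×1800/60 = 188.5 rad/s
τ = P_out/ω = 56982/188.5 = 302 N·m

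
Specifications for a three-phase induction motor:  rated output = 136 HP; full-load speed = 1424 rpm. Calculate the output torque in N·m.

680 N·m

P_out = 136 × 746 = 101456 W
ω = 2π × 1424/60 = 149.1 rad/s
τ = P_out/ω = 101456/149.1 = 680 N·m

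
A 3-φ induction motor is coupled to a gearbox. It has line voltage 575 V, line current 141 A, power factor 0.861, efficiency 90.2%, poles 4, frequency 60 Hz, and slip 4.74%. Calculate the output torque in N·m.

607 N·m

P_in = √3·V·I·cosφ = 1.732 × 575 × 141 × 0.861 = 120903 W
P_out = η·P_in = 0.902 × 120903 = 109055 W
n_s = 120×60/4 = 1800 rpm; n = 1800×(1−0.0474) = 1715 rpm
ω = 2π×1715/60 = 179.6 rad/s
τ = P_out/ω = 109055/179.6 = 607 N·m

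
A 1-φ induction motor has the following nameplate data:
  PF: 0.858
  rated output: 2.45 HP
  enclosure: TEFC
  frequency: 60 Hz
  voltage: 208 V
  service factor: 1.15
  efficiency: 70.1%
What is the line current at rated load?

14.6 A

P_out = 2.45 × 746 = 1828 W
P_in = P_out / η = 1828 / 0.701 = 2608 W
I = P_in / (V·cosφ) = 2608 / (208 × 0.858) = 14.6 A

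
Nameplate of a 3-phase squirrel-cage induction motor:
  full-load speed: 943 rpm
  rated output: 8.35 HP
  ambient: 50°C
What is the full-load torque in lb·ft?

46.5 lb·ft

P_out = 8.35 × 746 = 6229 W
ω = 2π × 943/60 = 98.75 rad/s
τ = P_out/ω = 6229/98.75 = 63.08 N·m
In lb·ft: 63.08/1.356 = 46.5 lb·ft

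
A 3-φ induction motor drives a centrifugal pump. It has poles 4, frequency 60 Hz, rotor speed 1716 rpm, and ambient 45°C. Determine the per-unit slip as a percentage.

n_s = 120f/p = 120×60/4 = 1800 rpm
s = (n_s − n)/n_s = (1800 − 1716)/1800 = 0.0467

4.67 %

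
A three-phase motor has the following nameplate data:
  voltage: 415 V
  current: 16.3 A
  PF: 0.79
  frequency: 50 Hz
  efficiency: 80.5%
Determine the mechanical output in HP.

P_in = √3·V·I·cosφ = 1.732 × 415 × 16.3 × 0.79 = 9256 W
P_out = η·P_in = 0.805 × 9256 = 7451 W
= 7451/746 = 9.99 HP

9.99 HP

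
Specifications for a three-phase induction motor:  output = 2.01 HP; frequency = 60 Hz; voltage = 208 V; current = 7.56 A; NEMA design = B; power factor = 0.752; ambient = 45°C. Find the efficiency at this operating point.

73.2 %

P_out = 2.01 × 746 = 1499 W
P_in = √3·V_L·I_L·cosφ = 1.732 × 208 × 7.56 × 0.752 = 2048 W
η = P_out / P_in = 1499 / 2048 = 0.732 = 73.2%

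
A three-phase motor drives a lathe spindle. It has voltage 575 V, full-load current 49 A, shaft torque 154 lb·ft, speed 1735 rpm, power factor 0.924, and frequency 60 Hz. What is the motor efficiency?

84.1 %

τ = 154 lb·ft × 1.356 = 208.8 N·m
ω = 2π × 1735/60 = 181.7 rad/s; P_out = τω = 208.8 × 181.7 = 37939 W
P_in = √3·V_L·I_L·cosφ = 1.732 × 575 × 49 × 0.924 = 45090 W
η = P_out / P_in = 37939 / 45090 = 0.841 = 84.1%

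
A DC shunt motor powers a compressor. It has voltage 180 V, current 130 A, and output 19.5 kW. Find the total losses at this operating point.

3.9 kW

P_in = V·I = 180×130 = 23400 W
P_out = 19500 W
Losses = P_in − P_out = 23400 − 19500 = 3900 W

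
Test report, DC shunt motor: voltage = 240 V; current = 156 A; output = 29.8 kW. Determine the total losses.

7.64 kW

P_in = V·I = 240×156 = 37440 W
P_out = 29800 W
Losses = P_in − P_out = 37440 − 29800 = 7640 W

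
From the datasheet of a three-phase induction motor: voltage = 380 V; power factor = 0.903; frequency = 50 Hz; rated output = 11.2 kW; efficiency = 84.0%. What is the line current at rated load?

22.4 A

P_out = 11.2 kW = 11200 W
P_in = P_out / η = 11200 / 0.840 = 13333 W
I_L = P_in / (√3·V_L·cosφ) = 13333 / (1.732 × 380 × 0.903) = 22.4 A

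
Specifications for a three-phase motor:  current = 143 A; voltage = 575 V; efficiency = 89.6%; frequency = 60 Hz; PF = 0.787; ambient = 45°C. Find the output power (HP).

135 HP

P_in = √3·V·I·cosφ = 1.732 × 575 × 143 × 0.787 = 112080 W
P_out = η·P_in = 0.896 × 112080 = 100424 W
= 100424/746 = 135 HP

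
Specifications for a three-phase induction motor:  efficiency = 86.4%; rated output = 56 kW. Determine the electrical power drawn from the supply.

64.8 kW

P_out = 56000 W
P_in = P_out/η = 56000/0.864 = 64815 W = 64.8 kW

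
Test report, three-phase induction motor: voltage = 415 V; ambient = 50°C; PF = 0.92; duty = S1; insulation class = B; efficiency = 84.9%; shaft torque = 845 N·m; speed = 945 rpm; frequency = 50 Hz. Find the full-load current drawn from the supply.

149 A

ω = 2π×945/60 = 98.96 rad/s; P_out = τω = 845 × 98.96 = 83621 W
P_in = P_out / η = 83621 / 0.849 = 98494 W
I_L = P_in / (√3·V_L·cosφ) = 98494 / (1.732 × 415 × 0.92) = 149 A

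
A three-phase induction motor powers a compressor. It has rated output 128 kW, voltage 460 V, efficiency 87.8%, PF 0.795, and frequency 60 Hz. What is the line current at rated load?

230 A

P_out = 128 kW = 128000 W
P_in = P_out / η = 128000 / 0.878 = 145786 W
I_L = P_in / (√3·V_L·cosφ) = 145786 / (1.732 × 460 × 0.795) = 230 A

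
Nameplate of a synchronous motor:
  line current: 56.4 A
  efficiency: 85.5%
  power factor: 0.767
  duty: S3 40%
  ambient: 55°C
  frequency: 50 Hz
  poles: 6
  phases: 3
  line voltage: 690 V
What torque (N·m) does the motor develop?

422 N·m

P_in = √3·V·I·cosφ = 1.732 × 690 × 56.4 × 0.767 = 51698 W
P_out = η·P_in = 0.855 × 51698 = 44202 W
n = n_s = 120×50/6 = 1000 rpm (synchronous)
ω = 2π×1000/60 = 104.7 rad/s
τ = P_out/ω = 44202/104.7 = 422 N·m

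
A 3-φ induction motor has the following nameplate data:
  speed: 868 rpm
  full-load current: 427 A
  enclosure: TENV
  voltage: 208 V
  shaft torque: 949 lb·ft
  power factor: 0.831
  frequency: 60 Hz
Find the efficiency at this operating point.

τ = 949 lb·ft × 1.356 = 1287 N·m
ω = 2π × 868/60 = 90.9 rad/s; P_out = τω = 1287 × 90.9 = 116988 W
P_in = √3·V_L·I_L·cosφ = 1.732 × 208 × 427 × 0.831 = 127832 W
η = P_out / P_in = 116988 / 127832 = 0.915 = 91.5%

91.5 %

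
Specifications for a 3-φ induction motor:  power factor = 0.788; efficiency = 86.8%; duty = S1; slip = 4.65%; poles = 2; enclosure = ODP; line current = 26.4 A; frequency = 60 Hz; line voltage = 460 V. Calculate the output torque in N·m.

40 N·m

P_in = √3·V·I·cosφ = 1.732 × 460 × 26.4 × 0.788 = 16574 W
P_out = η·P_in = 0.868 × 16574 = 14386 W
n_s = 120×60/2 = 3600 rpm; n = 3600×(1−0.0465) = 3433 rpm
ω = 2π×3433/60 = 359.5 rad/s
τ = P_out/ω = 14386/359.5 = 40 N·m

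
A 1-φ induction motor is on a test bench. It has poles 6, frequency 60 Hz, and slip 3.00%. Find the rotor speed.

1164 rpm

n_s = 120f/p = 120×60/6 = 1200 rpm
n = n_s(1 − s) = 1200 × (1 − 0.03) = 1164 rpm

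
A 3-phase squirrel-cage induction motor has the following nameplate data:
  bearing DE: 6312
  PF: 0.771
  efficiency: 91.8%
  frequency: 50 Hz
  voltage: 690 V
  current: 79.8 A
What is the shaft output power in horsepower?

P_in = √3·V·I·cosφ = 1.732 × 690 × 79.8 × 0.771 = 73528 W
P_out = η·P_in = 0.918 × 73528 = 67499 W
= 67499/746 = 90.5 HP

90.5 HP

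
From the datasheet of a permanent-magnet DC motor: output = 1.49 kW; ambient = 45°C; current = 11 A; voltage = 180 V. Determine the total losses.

490 W

P_in = V·I = 180×11 = 1980 W
P_out = 1490 W
Losses = P_in − P_out = 1980 − 1490 = 490 W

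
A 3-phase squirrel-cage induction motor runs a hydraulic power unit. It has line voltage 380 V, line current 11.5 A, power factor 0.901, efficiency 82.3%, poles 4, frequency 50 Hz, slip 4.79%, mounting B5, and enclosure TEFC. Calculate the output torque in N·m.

P_in = √3·V·I·cosφ = 1.732 × 380 × 11.5 × 0.901 = 6820 W
P_out = η·P_in = 0.823 × 6820 = 5613 W
n_s = 120×50/4 = 1500 rpm; n = 1500×(1−0.0479) = 1428 rpm
ω = 2π×1428/60 = 149.5 rad/s
τ = P_out/ω = 5613/149.5 = 37.5 N·m

37.5 N·m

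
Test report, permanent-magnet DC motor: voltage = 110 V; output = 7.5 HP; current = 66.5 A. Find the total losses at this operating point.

1.72 kW

P_in = V·I = 110×66.5 = 7315 W
P_out = 7.5×746 = 5595 W
Losses = P_in − P_out = 7315 − 5595 = 1720 W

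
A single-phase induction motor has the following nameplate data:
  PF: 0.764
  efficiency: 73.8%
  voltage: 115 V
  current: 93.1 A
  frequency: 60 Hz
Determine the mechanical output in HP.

P_in = V·I·cosφ = 115 × 93.1 × 0.764 = 8180 W
P_out = η·P_in = 0.738 × 8180 = 6037 W
= 6037/746 = 8.09 HP

8.09 HP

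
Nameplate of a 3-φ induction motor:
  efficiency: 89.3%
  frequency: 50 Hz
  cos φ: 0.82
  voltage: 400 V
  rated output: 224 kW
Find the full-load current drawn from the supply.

442 A

P_out = 224 kW = 224000 W
P_in = P_out / η = 224000 / 0.893 = 250840 W
I_L = P_in / (√3·V_L·cosφ) = 250840 / (1.732 × 400 × 0.82) = 442 A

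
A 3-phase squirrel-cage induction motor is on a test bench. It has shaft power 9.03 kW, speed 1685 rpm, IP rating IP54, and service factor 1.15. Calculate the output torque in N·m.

51.2 N·m

ω = 2π × 1685/60 = 176.5 rad/s
τ = P/ω = 9030/176.5 = 51.2 N·m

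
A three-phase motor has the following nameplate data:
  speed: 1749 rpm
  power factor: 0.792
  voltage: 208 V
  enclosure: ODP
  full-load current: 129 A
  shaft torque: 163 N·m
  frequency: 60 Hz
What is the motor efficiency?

81.1 %

ω = 2π × 1749/60 = 183.2 rad/s; P_out = τω = 163 × 183.2 = 29862 W
P_in = √3·V_L·I_L·cosφ = 1.732 × 208 × 129 × 0.792 = 36807 W
η = P_out / P_in = 29862 / 36807 = 0.811 = 81.1%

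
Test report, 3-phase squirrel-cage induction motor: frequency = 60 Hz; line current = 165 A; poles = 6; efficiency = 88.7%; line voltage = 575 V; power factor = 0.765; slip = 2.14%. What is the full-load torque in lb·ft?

P_in = √3·V·I·cosφ = 1.732 × 575 × 165 × 0.765 = 125707 W
P_out = η·P_in = 0.887 × 125707 = 111502 W
n_s = 120×60/6 = 1200 rpm; n = 1200×(1−0.0214) = 1174 rpm
ω = 2π×1174/60 = 122.9 rad/s
τ = P_out/ω = 111502/122.9 = 907.3 N·m
In lb·ft: 907.3/1.356 = 669 lb·ft

669 lb·ft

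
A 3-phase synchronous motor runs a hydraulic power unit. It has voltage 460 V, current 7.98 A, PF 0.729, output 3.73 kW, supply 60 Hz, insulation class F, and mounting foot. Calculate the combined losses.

P_in = √3·V·I·cosφ = 1.732×460×7.98×0.729 = 4635 W
P_out = 3730 W
Losses = P_in − P_out = 4635 − 3730 = 905 W

905 W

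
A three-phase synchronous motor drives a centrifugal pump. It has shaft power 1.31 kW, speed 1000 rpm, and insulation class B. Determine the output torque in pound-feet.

ω = 2π × 1000/60 = 104.7 rad/s
τ = P/ω = 1310/104.7 = 12.51 N·m
In lb·ft: 12.51/1.356 = 9.23 lb·ft

9.23 lb·ft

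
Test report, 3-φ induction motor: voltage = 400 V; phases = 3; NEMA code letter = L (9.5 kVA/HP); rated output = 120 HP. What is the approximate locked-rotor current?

1650 A

S_LR = 9.5 × 120 = 1140 kVA
I_LR = S_LR/(√3·V_L) = 1140000/(1.732×400) = 1650 A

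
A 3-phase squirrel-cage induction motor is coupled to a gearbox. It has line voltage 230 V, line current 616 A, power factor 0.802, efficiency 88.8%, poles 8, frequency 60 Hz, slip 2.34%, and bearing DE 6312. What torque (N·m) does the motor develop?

1900 N·m

P_in = √3·V·I·cosφ = 1.732 × 230 × 616 × 0.802 = 196803 W
P_out = η·P_in = 0.888 × 196803 = 174761 W
n_s = 120×60/8 = 900 rpm; n = 900×(1−0.0234) = 879 rpm
ω = 2π×879/60 = 92.05 rad/s
τ = P_out/ω = 174761/92.05 = 1900 N·m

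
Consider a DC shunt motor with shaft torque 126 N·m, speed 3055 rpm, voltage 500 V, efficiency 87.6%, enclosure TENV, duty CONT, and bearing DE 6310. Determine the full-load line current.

ω = 2π×3055/60 = 319.9 rad/s; P_out = τω = 126 × 319.9 = 40307 W
P_in = P_out / η = 40307 / 0.876 = 46013 W
I = P_in / V = 46013 / 500 = 92 A

92 A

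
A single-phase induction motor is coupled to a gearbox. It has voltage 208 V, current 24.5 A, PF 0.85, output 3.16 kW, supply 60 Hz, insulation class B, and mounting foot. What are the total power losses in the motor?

P_in = V·I·cosφ = 208×24.5×0.85 = 4332 W
P_out = 3160 W
Losses = P_in − P_out = 4332 − 3160 = 1172 W

1.17 kW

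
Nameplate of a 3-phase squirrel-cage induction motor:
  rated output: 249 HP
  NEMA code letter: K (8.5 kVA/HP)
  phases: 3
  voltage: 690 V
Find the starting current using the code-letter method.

1770 A

S_LR = 8.5 × 249 = 2116.5 kVA
I_LR = S_LR/(√3·V_L) = 2116500/(1.732×690) = 1770 A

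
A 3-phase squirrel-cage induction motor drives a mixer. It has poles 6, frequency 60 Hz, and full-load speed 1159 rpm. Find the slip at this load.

n_s = 120f/p = 120×60/6 = 1200 rpm
s = (n_s − n)/n_s = (1200 − 1159)/1200 = 0.0342

3.42 %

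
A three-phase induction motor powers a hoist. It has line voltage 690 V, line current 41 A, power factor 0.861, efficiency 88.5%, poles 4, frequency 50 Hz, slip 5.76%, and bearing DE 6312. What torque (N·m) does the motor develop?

252 N·m

P_in = √3·V·I·cosφ = 1.732 × 690 × 41 × 0.861 = 42188 W
P_out = η·P_in = 0.885 × 42188 = 37336 W
n_s = 120×50/4 = 1500 rpm; n = 1500×(1−0.0576) = 1414 rpm
ω = 2π×1414/60 = 148.1 rad/s
τ = P_out/ω = 37336/148.1 = 252 N·m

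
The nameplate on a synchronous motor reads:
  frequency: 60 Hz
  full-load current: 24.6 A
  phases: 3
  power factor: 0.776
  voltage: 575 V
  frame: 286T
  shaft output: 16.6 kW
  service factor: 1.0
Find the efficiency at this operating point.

P_out = 16.6 kW = 16600 W
P_in = √3·V_L·I_L·cosφ = 1.732 × 575 × 24.6 × 0.776 = 19011 W
η = P_out / P_in = 16600 / 19011 = 0.873 = 87.3%

87.3 %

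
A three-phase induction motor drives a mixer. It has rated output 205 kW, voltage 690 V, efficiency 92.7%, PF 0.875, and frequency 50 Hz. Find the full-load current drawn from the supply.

P_out = 205 kW = 205000 W
P_in = P_out / η = 205000 / 0.927 = 221143 W
I_L = P_in / (√3·V_L·cosφ) = 221143 / (1.732 × 690 × 0.875) = 211 A

211 A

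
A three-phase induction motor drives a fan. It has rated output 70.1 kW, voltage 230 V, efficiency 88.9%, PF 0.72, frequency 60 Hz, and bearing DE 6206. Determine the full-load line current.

275 A

P_out = 70.1 kW = 70100 W
P_in = P_out / η = 70100 / 0.889 = 78853 W
I_L = P_in / (√3·V_L·cosφ) = 78853 / (1.732 × 230 × 0.72) = 275 A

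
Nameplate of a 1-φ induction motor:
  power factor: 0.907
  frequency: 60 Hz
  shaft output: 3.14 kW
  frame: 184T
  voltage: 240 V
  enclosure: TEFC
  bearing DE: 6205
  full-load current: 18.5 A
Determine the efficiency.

P_out = 3.14 kW = 3140 W
P_in = V·I·cosφ = 240 × 18.5 × 0.907 = 4027 W
η = P_out / P_in = 3140 / 4027 = 0.780 = 78.0%

78.0 %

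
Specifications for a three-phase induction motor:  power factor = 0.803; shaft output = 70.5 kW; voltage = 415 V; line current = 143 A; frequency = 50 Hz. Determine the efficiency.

P_out = 70.5 kW = 70500 W
P_in = √3·V_L·I_L·cosφ = 1.732 × 415 × 143 × 0.803 = 82537 W
η = P_out / P_in = 70500 / 82537 = 0.854 = 85.4%

85.4 %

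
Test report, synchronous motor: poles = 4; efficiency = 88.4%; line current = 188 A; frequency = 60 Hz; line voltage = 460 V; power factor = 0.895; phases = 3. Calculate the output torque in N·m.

P_in = √3·V·I·cosφ = 1.732 × 460 × 188 × 0.895 = 134056 W
P_out = η·P_in = 0.884 × 134056 = 118506 W
n = n_s = 120×60/4 = 1800 rpm (synchronous)
ω = 2π×1800/60 = 188.5 rad/s
τ = P_out/ω = 118506/188.5 = 629 N·m

629 N·m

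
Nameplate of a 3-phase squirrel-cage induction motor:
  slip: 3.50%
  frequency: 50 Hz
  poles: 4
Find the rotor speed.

1448 rpm

n_s = 120f/p = 120×50/4 = 1500 rpm
n = n_s(1 − s) = 1500 × (1 − 0.035) = 1448 rpm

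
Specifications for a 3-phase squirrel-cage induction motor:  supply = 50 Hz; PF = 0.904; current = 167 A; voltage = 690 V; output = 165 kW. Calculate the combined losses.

15.4 kW

P_in = √3·V·I·cosφ = 1.732×690×167×0.904 = 180419 W
P_out = 165000 W
Losses = P_in − P_out = 180419 − 165000 = 15419 W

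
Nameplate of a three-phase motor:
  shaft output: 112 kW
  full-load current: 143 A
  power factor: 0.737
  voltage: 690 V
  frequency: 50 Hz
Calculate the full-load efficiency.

P_out = 112 kW = 112000 W
P_in = √3·V_L·I_L·cosφ = 1.732 × 690 × 143 × 0.737 = 125951 W
η = P_out / P_in = 112000 / 125951 = 0.889 = 88.9%

88.9 %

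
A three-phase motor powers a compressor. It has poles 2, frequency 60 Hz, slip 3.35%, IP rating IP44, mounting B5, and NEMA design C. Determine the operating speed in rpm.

3479 rpm

n_s = 120f/p = 120×60/2 = 3600 rpm
n = n_s(1 − s) = 3600 × (1 − 0.0335) = 3479 rpm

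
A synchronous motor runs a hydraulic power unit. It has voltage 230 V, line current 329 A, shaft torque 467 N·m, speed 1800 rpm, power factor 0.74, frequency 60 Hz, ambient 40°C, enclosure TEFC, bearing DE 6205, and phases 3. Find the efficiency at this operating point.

90.8 %

ω = 2π × 1800/60 = 188.5 rad/s; P_out = τω = 467 × 188.5 = 88030 W
P_in = √3·V_L·I_L·cosφ = 1.732 × 230 × 329 × 0.74 = 96985 W
η = P_out / P_in = 88030 / 96985 = 0.908 = 90.8%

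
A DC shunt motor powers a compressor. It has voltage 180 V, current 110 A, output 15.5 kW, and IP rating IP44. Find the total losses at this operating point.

P_in = V·I = 180×110 = 19800 W
P_out = 15500 W
Losses = P_in − P_out = 19800 − 15500 = 4300 W

4300 W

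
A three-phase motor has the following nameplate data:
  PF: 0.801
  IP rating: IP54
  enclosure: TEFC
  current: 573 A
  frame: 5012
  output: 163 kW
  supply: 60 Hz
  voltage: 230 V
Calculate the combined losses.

19.8 kW

P_in = √3·V·I·cosφ = 1.732×230×573×0.801 = 182836 W
P_out = 163000 W
Losses = P_in − P_out = 182836 − 163000 = 19836 W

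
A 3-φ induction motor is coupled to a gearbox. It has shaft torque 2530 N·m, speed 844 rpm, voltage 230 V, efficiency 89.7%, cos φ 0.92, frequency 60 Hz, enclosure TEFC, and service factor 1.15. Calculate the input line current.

680 A

ω = 2π×844/60 = 88.38 rad/s; P_out = τω = 2530 × 88.38 = 223601 W
P_in = P_out / η = 223601 / 0.897 = 249276 W
I_L = P_in / (√3·V_L·cosφ) = 249276 / (1.732 × 230 × 0.92) = 680 A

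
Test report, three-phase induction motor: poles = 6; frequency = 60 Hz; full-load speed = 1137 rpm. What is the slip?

n_s = 120f/p = 120×60/6 = 1200 rpm
s = (n_s − n)/n_s = (1200 − 1137)/1200 = 0.0525

5.25 %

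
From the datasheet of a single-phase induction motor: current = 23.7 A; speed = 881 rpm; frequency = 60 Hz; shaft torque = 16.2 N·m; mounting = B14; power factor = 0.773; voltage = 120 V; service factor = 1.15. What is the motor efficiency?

ω = 2π × 881/60 = 92.26 rad/s; P_out = τω = 16.2 × 92.26 = 1495 W
P_in = V·I·cosφ = 120 × 23.7 × 0.773 = 2198 W
η = P_out / P_in = 1495 / 2198 = 0.680 = 68.0%

68.0 %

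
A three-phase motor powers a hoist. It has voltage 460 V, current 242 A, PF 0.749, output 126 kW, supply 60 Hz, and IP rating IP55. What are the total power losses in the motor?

18.4 kW

P_in = √3·V·I·cosφ = 1.732×460×242×0.749 = 144412 W
P_out = 126000 W
Losses = P_in − P_out = 144412 − 126000 = 18412 W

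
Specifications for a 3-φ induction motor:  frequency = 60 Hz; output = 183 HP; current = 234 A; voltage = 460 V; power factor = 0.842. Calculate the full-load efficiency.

87.0 %

P_out = 183 × 746 = 136518 W
P_in = √3·V_L·I_L·cosφ = 1.732 × 460 × 234 × 0.842 = 156976 W
η = P_out / P_in = 136518 / 156976 = 0.870 = 87.0%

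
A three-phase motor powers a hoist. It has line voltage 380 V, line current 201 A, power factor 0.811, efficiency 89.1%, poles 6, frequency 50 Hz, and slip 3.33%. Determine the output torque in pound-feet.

696 lb·ft

P_in = √3·V·I·cosφ = 1.732 × 380 × 201 × 0.811 = 107287 W
P_out = η·P_in = 0.891 × 107287 = 95593 W
n_s = 120×50/6 = 1000 rpm; n = 1000×(1−0.0333) = 967 rpm
ω = 2π×967/60 = 101.3 rad/s
τ = P_out/ω = 95593/101.3 = 943.7 N·m
In lb·ft: 943.7/1.356 = 696 lb·ft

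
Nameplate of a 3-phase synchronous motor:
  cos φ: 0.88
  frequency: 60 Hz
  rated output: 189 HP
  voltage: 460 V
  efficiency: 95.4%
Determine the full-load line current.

P_out = 189 × 746 = 140994 W
P_in = P_out / η = 140994 / 0.954 = 147792 W
I_L = P_in / (√3·V_L·cosφ) = 147792 / (1.732 × 460 × 0.88) = 211 A

211 A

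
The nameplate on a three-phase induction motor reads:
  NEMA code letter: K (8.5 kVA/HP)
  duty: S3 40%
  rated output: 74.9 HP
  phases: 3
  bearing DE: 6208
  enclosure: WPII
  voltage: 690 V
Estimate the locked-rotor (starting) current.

S_LR = 8.5 × 74.9 = 636.65 kVA
I_LR = S_LR/(√3·V_L) = 636650/(1.732×690) = 533 A

533 A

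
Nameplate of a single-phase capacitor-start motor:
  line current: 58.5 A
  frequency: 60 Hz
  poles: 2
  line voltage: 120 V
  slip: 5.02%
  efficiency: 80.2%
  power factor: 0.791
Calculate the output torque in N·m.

P_in = V·I·cosφ = 120 × 58.5 × 0.791 = 5553 W
P_out = η·P_in = 0.802 × 5553 = 4454 W
n_s = 120×60/2 = 3600 rpm; n = 3600×(1−0.0502) = 3419 rpm
ω = 2π×3419/60 = 358 rad/s
τ = P_out/ω = 4454/358 = 12.4 N·m

12.4 N·m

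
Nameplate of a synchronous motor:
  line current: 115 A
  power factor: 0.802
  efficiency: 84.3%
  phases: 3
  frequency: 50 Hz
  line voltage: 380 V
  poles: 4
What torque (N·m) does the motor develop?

P_in = √3·V·I·cosφ = 1.732 × 380 × 115 × 0.802 = 60702 W
P_out = η·P_in = 0.843 × 60702 = 51172 W
n = n_s = 120×50/4 = 1500 rpm (synchronous)
ω = 2π×1500/60 = 157.1 rad/s
τ = P_out/ω = 51172/157.1 = 326 N·m

326 N·m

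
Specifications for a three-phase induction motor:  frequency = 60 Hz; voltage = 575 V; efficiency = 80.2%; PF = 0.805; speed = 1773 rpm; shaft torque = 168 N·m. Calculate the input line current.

48.5 A

ω = 2π×1773/60 = 185.7 rad/s; P_out = τω = 168 × 185.7 = 31198 W
P_in = P_out / η = 31198 / 0.802 = 38900 W
I_L = P_in / (√3·V_L·cosφ) = 38900 / (1.732 × 575 × 0.805) = 48.5 A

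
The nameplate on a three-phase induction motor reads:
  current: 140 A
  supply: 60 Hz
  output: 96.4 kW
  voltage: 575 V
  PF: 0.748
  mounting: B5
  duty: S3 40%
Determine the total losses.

P_in = √3·V·I·cosφ = 1.732×575×140×0.748 = 104291 W
P_out = 96400 W
Losses = P_in − P_out = 104291 − 96400 = 7891 W

7.89 kW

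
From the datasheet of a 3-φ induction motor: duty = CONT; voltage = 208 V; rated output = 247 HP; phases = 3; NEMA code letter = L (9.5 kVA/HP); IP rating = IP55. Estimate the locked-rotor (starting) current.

S_LR = 9.5 × 247 = 2346.5 kVA
I_LR = S_LR/(√3·V_L) = 2346500/(1.732×208) = 6510 A

6510 A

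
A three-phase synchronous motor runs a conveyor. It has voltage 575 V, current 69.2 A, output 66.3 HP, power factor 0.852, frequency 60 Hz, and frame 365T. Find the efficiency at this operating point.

84.2 %

P_out = 66.3 × 746 = 49460 W
P_in = √3·V_L·I_L·cosφ = 1.732 × 575 × 69.2 × 0.852 = 58717 W
η = P_out / P_in = 49460 / 58717 = 0.842 = 84.2%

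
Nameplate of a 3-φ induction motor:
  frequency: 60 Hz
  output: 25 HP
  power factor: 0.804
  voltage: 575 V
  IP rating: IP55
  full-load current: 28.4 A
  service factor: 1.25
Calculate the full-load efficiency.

P_out = 25 × 746 = 18650 W
P_in = √3·V_L·I_L·cosφ = 1.732 × 575 × 28.4 × 0.804 = 22740 W
η = P_out / P_in = 18650 / 22740 = 0.820 = 82.0%

82.0 %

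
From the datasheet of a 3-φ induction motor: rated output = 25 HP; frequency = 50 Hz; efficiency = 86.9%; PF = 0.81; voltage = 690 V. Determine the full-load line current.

22.2 A

P_out = 25 × 746 = 18650 W
P_in = P_out / η = 18650 / 0.869 = 21461 W
I_L = P_in / (√3·V_L·cosφ) = 21461 / (1.732 × 690 × 0.81) = 22.2 A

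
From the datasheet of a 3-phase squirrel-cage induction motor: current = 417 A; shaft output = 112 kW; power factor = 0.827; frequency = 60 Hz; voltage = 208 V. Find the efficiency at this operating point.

P_out = 112 kW = 112000 W
P_in = √3·V_L·I_L·cosφ = 1.732 × 208 × 417 × 0.827 = 124238 W
η = P_out / P_in = 112000 / 124238 = 0.901 = 90.1%

90.1 %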